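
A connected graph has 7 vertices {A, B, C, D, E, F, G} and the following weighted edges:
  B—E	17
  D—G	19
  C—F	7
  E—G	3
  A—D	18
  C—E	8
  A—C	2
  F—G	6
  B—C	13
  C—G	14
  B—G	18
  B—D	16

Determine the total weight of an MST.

47

Kruskal: consider edges lightest-first.
A—C (2): add — endpoints in different components.
E—G (3): add — endpoints in different components.
F—G (6): add — endpoints in different components.
C—F (7): add — endpoints in different components.
C—E (8): skip — C and E already connected.
B—C (13): add — endpoints in different components.
C—G (14): skip — C and G already connected.
B—D (16): add — endpoints in different components.
MST edges: A—C, E—G, F—G, C—F, B—C, B—D; total weight 2+3+6+7+13+16 = 47.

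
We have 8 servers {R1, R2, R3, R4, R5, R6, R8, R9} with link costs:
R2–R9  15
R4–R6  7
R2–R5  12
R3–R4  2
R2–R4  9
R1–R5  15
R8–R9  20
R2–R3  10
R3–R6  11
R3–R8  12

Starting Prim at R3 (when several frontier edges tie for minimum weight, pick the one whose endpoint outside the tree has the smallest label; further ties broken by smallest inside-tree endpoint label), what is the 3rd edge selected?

Grow the tree from R3 using Prim:
Step 1: cheapest edge leaving the tree is R3–R4 (2); add R4.
Step 2: cheapest edge leaving the tree is R4–R6 (7); add R6.
Step 3: cheapest edge leaving the tree is R2–R4 (9); add R2.
Step 4: cheapest edge leaving the tree is R2–R5 (12); add R5.
Step 5: cheapest edge leaving the tree is R3–R8 (12); add R8.
Step 6: cheapest edge leaving the tree is R1–R5 (15); add R1.
Step 7: cheapest edge leaving the tree is R2–R9 (15); add R9.
The 3rd edge added is R2–R4.

R2-R4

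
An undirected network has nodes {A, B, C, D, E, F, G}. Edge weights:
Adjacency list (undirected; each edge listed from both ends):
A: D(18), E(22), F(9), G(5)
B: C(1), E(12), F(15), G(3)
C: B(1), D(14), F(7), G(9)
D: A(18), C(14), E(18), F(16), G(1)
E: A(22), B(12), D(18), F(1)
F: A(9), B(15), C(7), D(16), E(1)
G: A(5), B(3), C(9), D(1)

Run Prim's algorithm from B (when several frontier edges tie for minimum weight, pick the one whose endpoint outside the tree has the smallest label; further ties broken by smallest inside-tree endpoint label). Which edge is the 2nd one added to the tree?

Prim, starting at B.
Step 1: cheapest edge leaving the tree is B-C (1); add C.
Step 2: cheapest edge leaving the tree is B-G (3); add G.
Step 3: cheapest edge leaving the tree is D-G (1); add D.
Step 4: cheapest edge leaving the tree is A-G (5); add A.
Step 5: cheapest edge leaving the tree is C-F (7); add F.
Step 6: cheapest edge leaving the tree is E-F (1); add E.
The 2nd edge added is B-G.

B-G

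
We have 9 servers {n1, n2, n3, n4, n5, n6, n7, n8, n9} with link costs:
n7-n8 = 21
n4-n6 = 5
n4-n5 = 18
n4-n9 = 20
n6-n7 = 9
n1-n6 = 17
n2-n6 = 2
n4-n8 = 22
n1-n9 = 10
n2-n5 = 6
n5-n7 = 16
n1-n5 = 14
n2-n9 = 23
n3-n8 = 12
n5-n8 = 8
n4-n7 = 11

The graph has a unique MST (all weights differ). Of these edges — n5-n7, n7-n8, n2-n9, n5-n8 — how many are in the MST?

1

Kruskal: consider edges lightest-first.
n2-n6 (2): add — endpoints in different components.
n4-n6 (5): add — endpoints in different components.
n2-n5 (6): add — endpoints in different components.
n5-n8 (8): add — endpoints in different components.
n6-n7 (9): add — endpoints in different components.
n1-n9 (10): add — endpoints in different components.
n4-n7 (11): skip — n4 and n7 already connected.
n3-n8 (12): add — endpoints in different components.
n1-n5 (14): add — endpoints in different components.
MST edge set: {n2-n6, n4-n6, n2-n5, n5-n8, n6-n7, n1-n9, n3-n8, n1-n5}.
Of the listed edges, {n5-n8} are in the MST → 1.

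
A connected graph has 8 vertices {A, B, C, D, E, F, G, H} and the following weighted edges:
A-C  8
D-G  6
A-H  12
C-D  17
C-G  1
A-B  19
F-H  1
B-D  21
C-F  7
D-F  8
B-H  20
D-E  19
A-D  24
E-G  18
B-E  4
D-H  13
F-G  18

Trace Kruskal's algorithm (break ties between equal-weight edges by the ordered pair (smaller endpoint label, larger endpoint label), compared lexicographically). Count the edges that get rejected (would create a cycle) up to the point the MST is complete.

Kruskal: consider edges lightest-first.
C-G (1): add — endpoints in different components.
F-H (1): add — endpoints in different components.
B-E (4): add — endpoints in different components.
D-G (6): add — endpoints in different components.
C-F (7): add — endpoints in different components.
A-C (8): add — endpoints in different components.
D-F (8): skip — D and F already connected.
A-H (12): skip — A and H already connected.
D-H (13): skip — D and H already connected.
C-D (17): skip — C and D already connected.
E-G (18): add — endpoints in different components.
Edges rejected before the tree was complete: 4.

4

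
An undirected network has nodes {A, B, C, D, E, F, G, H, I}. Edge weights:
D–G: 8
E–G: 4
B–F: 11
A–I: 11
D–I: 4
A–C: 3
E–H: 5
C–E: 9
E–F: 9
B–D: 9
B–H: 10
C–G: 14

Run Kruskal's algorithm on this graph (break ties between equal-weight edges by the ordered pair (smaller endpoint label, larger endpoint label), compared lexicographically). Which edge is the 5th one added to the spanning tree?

Sort edges by weight, then run Kruskal:
A–C (3): add — endpoints in different components.
D–I (4): add — endpoints in different components.
E–G (4): add — endpoints in different components.
E–H (5): add — endpoints in different components.
D–G (8): add — endpoints in different components.
B–D (9): add — endpoints in different components.
C–E (9): add — endpoints in different components.
E–F (9): add — endpoints in different components.
The 5th edge added is D–G.

D-G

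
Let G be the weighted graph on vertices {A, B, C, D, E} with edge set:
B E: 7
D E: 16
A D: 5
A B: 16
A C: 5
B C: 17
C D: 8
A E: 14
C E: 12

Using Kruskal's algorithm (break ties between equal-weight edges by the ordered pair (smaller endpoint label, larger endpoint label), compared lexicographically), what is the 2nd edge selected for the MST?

A-D

Kruskal: consider edges lightest-first.
A C (5): add — endpoints in different components.
A D (5): add — endpoints in different components.
B E (7): add — endpoints in different components.
C D (8): skip — C and D already connected.
C E (12): add — endpoints in different components.
The 2nd edge added is A D.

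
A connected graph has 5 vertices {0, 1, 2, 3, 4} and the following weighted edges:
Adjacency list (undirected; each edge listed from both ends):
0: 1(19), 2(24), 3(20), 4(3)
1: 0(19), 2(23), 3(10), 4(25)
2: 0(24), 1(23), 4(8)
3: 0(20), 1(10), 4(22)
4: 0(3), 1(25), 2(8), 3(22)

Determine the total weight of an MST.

40

Sort edges by weight, then run Kruskal:
0 4 (3): add — endpoints in different components.
2 4 (8): add — endpoints in different components.
1 3 (10): add — endpoints in different components.
0 1 (19): add — endpoints in different components.
MST edges: 0 4, 2 4, 1 3, 0 1; total weight 3+8+10+19 = 40.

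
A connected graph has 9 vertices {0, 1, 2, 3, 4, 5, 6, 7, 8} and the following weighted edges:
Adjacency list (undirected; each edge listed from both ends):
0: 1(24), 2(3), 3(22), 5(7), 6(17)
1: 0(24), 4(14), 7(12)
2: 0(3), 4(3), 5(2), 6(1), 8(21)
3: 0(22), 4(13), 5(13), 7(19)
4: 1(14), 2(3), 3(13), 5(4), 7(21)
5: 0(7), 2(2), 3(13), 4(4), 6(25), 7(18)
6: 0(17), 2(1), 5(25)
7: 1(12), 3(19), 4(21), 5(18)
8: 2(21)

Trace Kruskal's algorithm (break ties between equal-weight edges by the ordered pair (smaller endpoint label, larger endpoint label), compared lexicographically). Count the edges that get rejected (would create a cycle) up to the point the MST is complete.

Kruskal's algorithm — process edges by increasing weight (ties by edge label):
2—6 (1): add — endpoints in different components.
2—5 (2): add — endpoints in different components.
0—2 (3): add — endpoints in different components.
2—4 (3): add — endpoints in different components.
4—5 (4): skip — 4 and 5 already connected.
0—5 (7): skip — 0 and 5 already connected.
1—7 (12): add — endpoints in different components.
3—4 (13): add — endpoints in different components.
3—5 (13): skip — 3 and 5 already connected.
1—4 (14): add — endpoints in different components.
0—6 (17): skip — 0 and 6 already connected.
5—7 (18): skip — 5 and 7 already connected.
3—7 (19): skip — 3 and 7 already connected.
2—8 (21): add — endpoints in different components.
Edges rejected before the tree was complete: 6.

6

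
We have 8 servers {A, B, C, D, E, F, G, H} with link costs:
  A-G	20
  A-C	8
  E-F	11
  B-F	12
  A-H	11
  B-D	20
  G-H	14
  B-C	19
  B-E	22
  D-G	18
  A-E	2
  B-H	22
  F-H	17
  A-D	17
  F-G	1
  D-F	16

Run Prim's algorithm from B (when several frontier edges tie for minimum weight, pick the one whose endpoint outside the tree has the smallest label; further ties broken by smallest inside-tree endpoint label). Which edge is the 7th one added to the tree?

Grow the tree from B using Prim:
Step 1: cheapest edge leaving the tree is B-F (12); add F.
Step 2: cheapest edge leaving the tree is F-G (1); add G.
Step 3: cheapest edge leaving the tree is E-F (11); add E.
Step 4: cheapest edge leaving the tree is A-E (2); add A.
Step 5: cheapest edge leaving the tree is A-C (8); add C.
Step 6: cheapest edge leaving the tree is A-H (11); add H.
Step 7: cheapest edge leaving the tree is D-F (16); add D.
The 7th edge added is D-F.

D-F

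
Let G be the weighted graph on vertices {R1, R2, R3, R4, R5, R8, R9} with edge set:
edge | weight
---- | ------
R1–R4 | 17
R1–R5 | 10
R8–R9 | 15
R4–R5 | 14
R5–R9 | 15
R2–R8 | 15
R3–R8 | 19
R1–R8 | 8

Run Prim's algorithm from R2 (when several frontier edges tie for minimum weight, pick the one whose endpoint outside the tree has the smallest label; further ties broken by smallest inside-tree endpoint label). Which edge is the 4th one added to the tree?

Prim, starting at R2.
Step 1: frontier [R2–R8 15] → take R2–R8 (15); add R8.
Step 2: frontier [R1–R8 8, R8–R9 15, R3–R8 19] → take R1–R8 (8); add R1.
Step 3: frontier [R1–R5 10, R1–R4 17, R8–R9 15, R3–R8 19] → take R1–R5 (10); add R5.
Step 4: frontier [R1–R4 17, R4–R5 14, R5–R9 15, R8–R9 15, R3–R8 19] → take R4–R5 (14); add R4.
Step 5: frontier [R5–R9 15, R8–R9 15, R3–R8 19] → take R5–R9 (15); add R9.
Step 6: frontier [R3–R8 19] → take R3–R8 (19); add R3.
The 4th edge added is R4–R5.

R4-R5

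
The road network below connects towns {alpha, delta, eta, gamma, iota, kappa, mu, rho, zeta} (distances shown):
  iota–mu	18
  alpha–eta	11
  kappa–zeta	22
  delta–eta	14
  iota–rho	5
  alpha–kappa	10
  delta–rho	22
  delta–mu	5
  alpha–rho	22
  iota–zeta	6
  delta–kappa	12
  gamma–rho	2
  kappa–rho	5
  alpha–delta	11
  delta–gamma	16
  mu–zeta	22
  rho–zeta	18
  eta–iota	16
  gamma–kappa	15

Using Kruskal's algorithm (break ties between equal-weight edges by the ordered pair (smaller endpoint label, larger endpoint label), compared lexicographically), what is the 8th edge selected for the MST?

Sort edges by weight, then run Kruskal:
gamma–rho (2): add — endpoints in different components.
delta–mu (5): add — endpoints in different components.
iota–rho (5): add — endpoints in different components.
kappa–rho (5): add — endpoints in different components.
iota–zeta (6): add — endpoints in different components.
alpha–kappa (10): add — endpoints in different components.
alpha–delta (11): add — endpoints in different components.
alpha–eta (11): add — endpoints in different components.
The 8th edge added is alpha–eta.

alpha-eta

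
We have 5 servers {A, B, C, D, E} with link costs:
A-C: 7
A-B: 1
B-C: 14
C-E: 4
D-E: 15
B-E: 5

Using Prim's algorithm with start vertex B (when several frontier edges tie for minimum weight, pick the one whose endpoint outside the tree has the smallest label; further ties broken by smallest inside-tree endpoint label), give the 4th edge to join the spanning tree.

Grow the tree from B using Prim:
Step 1: cheapest edge leaving the tree is A-B (1); add A.
Step 2: cheapest edge leaving the tree is B-E (5); add E.
Step 3: cheapest edge leaving the tree is C-E (4); add C.
Step 4: cheapest edge leaving the tree is D-E (15); add D.
The 4th edge added is D-E.

D-E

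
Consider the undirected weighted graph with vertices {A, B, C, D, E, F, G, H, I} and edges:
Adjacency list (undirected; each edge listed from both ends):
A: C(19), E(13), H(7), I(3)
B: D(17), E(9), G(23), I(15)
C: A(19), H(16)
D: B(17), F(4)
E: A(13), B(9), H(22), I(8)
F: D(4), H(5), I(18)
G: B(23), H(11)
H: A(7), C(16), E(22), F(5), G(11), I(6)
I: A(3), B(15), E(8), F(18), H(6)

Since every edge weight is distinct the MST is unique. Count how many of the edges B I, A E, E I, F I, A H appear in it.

Sort edges by weight, then run Kruskal:
A I (3): add — endpoints in different components.
D F (4): add — endpoints in different components.
F H (5): add — endpoints in different components.
H I (6): add — endpoints in different components.
A H (7): skip — A and H already connected.
E I (8): add — endpoints in different components.
B E (9): add — endpoints in different components.
G H (11): add — endpoints in different components.
A E (13): skip — A and E already connected.
B I (15): skip — B and I already connected.
C H (16): add — endpoints in different components.
MST edge set: {A I, D F, F H, H I, E I, B E, G H, C H}.
Of the listed edges, {E I} are in the MST → 1.

1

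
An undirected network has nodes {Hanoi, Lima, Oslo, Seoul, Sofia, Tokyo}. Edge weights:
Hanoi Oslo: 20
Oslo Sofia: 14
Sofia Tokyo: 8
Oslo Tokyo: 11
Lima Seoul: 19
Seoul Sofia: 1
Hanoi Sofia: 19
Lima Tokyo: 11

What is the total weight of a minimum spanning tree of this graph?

Kruskal's algorithm — process edges by increasing weight (ties by edge label):
Seoul Sofia (1): add. Components now {Tokyo} {Hanoi} {Lima} {Seoul,Sofia} {Oslo}
Sofia Tokyo (8): add. Components now {Seoul,Sofia,Tokyo} {Hanoi} {Lima} {Oslo}
Lima Tokyo (11): add. Components now {Lima,Seoul,Sofia,Tokyo} {Hanoi} {Oslo}
Oslo Tokyo (11): add. Components now {Lima,Oslo,Seoul,Sofia,Tokyo} {Hanoi}
Oslo Sofia (14): skip — Sofia and Oslo already connected.
Hanoi Sofia (19): add. Components now {Hanoi,Lima,Oslo,Seoul,Sofia,Tokyo}
MST edges: Seoul Sofia, Sofia Tokyo, Lima Tokyo, Oslo Tokyo, Hanoi Sofia; total weight 1+8+11+11+19 = 50.

50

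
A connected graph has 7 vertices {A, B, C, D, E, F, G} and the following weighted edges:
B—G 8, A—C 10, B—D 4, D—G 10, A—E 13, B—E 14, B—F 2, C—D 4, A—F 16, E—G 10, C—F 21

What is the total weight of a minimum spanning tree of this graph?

38

Prim, starting at B.
Step 1: cheapest edge leaving the tree is B—F (2); add F.
Step 2: cheapest edge leaving the tree is B—D (4); add D.
Step 3: cheapest edge leaving the tree is C—D (4); add C.
Step 4: cheapest edge leaving the tree is B—G (8); add G.
Step 5: cheapest edge leaving the tree is A—C (10); add A.
Step 6: cheapest edge leaving the tree is E—G (10); add E.
MST edges: B—F, B—D, C—D, B—G, A—C, E—G; total weight 2+4+4+8+10+10 = 38.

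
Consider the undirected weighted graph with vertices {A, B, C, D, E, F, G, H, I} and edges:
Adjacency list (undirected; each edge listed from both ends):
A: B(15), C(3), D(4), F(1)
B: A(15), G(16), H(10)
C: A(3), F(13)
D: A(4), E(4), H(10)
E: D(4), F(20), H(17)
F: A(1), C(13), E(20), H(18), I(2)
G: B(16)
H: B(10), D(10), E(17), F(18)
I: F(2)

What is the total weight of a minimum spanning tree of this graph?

50

Kruskal: consider edges lightest-first.
A—F (1): add — endpoints in different components.
F—I (2): add — endpoints in different components.
A—C (3): add — endpoints in different components.
A—D (4): add — endpoints in different components.
D—E (4): add — endpoints in different components.
B—H (10): add — endpoints in different components.
D—H (10): add — endpoints in different components.
C—F (13): skip — C and F already connected.
A—B (15): skip — A and B already connected.
B—G (16): add — endpoints in different components.
MST edges: A—F, F—I, A—C, A—D, D—E, B—H, D—H, B—G; total weight 1+2+3+4+4+10+10+16 = 50.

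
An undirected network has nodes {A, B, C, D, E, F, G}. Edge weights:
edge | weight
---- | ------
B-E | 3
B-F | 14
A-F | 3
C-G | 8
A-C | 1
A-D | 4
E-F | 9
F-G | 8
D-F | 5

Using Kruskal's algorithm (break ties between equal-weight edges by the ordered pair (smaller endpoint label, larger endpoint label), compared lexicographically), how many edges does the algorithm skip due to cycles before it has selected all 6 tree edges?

Kruskal: consider edges lightest-first.
A-C (1): add. Components now {A,C} {B} {D} {E} {F} {G}
A-F (3): add. Components now {A,C,F} {B} {D} {E} {G}
B-E (3): add. Components now {A,C,F} {B,E} {D} {G}
A-D (4): add. Components now {A,C,D,F} {B,E} {G}
D-F (5): skip — D and F already connected.
C-G (8): add. Components now {A,C,D,F,G} {B,E}
F-G (8): skip — F and G already connected.
E-F (9): add. Components now {A,B,C,D,E,F,G}
Edges rejected before the tree was complete: 2.

2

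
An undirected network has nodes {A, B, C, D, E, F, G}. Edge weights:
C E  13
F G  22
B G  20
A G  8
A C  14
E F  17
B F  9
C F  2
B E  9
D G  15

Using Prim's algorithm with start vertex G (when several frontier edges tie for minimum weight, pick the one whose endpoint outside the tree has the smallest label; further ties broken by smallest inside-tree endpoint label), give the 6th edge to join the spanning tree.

D-G

Grow the tree from G using Prim:
Step 1: cheapest edge leaving the tree is A G (8); add A.
Step 2: cheapest edge leaving the tree is A C (14); add C.
Step 3: cheapest edge leaving the tree is C F (2); add F.
Step 4: cheapest edge leaving the tree is B F (9); add B.
Step 5: cheapest edge leaving the tree is B E (9); add E.
Step 6: cheapest edge leaving the tree is D G (15); add D.
The 6th edge added is D G.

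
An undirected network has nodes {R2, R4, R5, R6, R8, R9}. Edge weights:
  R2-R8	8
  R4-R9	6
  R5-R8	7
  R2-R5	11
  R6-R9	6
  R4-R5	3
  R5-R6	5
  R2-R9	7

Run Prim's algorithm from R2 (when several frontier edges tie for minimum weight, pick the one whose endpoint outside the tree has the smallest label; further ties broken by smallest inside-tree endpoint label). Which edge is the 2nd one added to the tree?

R4-R9

Grow the tree from R2 using Prim:
Step 1: frontier [R2-R9 7, R2-R8 8, R2-R5 11] → take R2-R9 (7); add R9.
Step 2: frontier [R2-R8 8, R2-R5 11, R4-R9 6, R6-R9 6] → take R4-R9 (6); add R4.
Step 3: frontier [R2-R8 8, R2-R5 11, R4-R5 3, R6-R9 6] → take R4-R5 (3); add R5.
Step 4: frontier [R2-R8 8, R5-R6 5, R5-R8 7, R6-R9 6] → take R5-R6 (5); add R6.
Step 5: frontier [R2-R8 8, R5-R8 7] → take R5-R8 (7); add R8.
The 2nd edge added is R4-R9.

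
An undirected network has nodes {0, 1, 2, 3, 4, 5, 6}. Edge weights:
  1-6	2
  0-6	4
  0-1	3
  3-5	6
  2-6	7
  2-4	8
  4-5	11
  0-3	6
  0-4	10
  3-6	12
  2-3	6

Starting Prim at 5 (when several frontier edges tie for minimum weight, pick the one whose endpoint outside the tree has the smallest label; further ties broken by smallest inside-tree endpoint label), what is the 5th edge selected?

2-3

Prim, starting at 5.
Step 1: cheapest edge leaving the tree is 3-5 (6); add 3.
Step 2: cheapest edge leaving the tree is 0-3 (6); add 0.
Step 3: cheapest edge leaving the tree is 0-1 (3); add 1.
Step 4: cheapest edge leaving the tree is 1-6 (2); add 6.
Step 5: cheapest edge leaving the tree is 2-3 (6); add 2.
Step 6: cheapest edge leaving the tree is 2-4 (8); add 4.
The 5th edge added is 2-3.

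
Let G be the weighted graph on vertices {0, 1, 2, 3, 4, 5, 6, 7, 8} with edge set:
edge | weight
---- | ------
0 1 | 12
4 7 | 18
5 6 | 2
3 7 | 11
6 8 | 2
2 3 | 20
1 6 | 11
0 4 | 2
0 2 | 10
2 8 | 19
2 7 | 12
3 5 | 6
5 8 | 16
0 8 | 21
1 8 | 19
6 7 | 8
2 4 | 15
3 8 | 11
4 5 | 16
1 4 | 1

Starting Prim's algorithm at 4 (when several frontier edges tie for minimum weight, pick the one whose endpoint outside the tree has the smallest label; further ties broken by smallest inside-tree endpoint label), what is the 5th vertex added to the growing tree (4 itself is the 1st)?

Grow the tree from 4 using Prim:
Step 1: cheapest edge leaving the tree is 1 4 (1); add 1.
Step 2: cheapest edge leaving the tree is 0 4 (2); add 0.
Step 3: cheapest edge leaving the tree is 0 2 (10); add 2.
Step 4: cheapest edge leaving the tree is 1 6 (11); add 6.
Step 5: cheapest edge leaving the tree is 5 6 (2); add 5.
Step 6: cheapest edge leaving the tree is 6 8 (2); add 8.
Step 7: cheapest edge leaving the tree is 3 5 (6); add 3.
Step 8: cheapest edge leaving the tree is 6 7 (8); add 7.
Vertex order: 4, 1, 0, 2, 6, 5, 8, 3, 7. The 5th vertex is 6.

6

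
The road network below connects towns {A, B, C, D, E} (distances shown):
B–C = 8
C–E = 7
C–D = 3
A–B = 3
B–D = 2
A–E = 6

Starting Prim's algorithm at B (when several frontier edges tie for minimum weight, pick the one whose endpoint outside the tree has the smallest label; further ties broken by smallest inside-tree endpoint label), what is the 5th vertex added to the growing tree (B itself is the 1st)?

Grow the tree from B using Prim:
Step 1: cheapest edge leaving the tree is B–D (2); add D.
Step 2: cheapest edge leaving the tree is A–B (3); add A.
Step 3: cheapest edge leaving the tree is C–D (3); add C.
Step 4: cheapest edge leaving the tree is A–E (6); add E.
Vertex order: B, D, A, C, E. The 5th vertex is E.

E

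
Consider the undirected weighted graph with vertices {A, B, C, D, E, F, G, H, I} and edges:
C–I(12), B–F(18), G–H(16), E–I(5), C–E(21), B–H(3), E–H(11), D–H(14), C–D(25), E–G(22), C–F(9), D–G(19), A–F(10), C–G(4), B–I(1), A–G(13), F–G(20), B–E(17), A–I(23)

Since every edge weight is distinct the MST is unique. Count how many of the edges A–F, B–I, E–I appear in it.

Kruskal: consider edges lightest-first.
B–I (1): add — endpoints in different components.
B–H (3): add — endpoints in different components.
C–G (4): add — endpoints in different components.
E–I (5): add — endpoints in different components.
C–F (9): add — endpoints in different components.
A–F (10): add — endpoints in different components.
E–H (11): skip — E and H already connected.
C–I (12): add — endpoints in different components.
A–G (13): skip — A and G already connected.
D–H (14): add — endpoints in different components.
MST edge set: {B–I, B–H, C–G, E–I, C–F, A–F, C–I, D–H}.
Of the listed edges, {A–F, B–I, E–I} are in the MST → 3.

3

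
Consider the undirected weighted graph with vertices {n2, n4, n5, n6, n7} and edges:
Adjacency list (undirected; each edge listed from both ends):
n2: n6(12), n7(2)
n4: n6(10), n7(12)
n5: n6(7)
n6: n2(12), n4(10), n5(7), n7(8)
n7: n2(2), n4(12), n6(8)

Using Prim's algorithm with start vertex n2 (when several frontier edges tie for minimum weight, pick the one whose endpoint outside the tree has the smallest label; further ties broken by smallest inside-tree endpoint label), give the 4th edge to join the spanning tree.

Grow the tree from n2 using Prim:
Step 1: cheapest edge leaving the tree is n2–n7 (2); add n7.
Step 2: cheapest edge leaving the tree is n6–n7 (8); add n6.
Step 3: cheapest edge leaving the tree is n5–n6 (7); add n5.
Step 4: cheapest edge leaving the tree is n4–n6 (10); add n4.
The 4th edge added is n4–n6.

n4-n6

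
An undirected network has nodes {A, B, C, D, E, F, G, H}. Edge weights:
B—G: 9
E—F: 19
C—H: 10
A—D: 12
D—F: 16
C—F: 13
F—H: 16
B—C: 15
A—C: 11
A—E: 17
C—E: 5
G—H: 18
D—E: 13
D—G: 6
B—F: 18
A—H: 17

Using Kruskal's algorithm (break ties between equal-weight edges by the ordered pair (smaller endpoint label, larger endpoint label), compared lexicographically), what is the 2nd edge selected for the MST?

Kruskal: consider edges lightest-first.
C—E (5): add — endpoints in different components.
D—G (6): add — endpoints in different components.
B—G (9): add — endpoints in different components.
C—H (10): add — endpoints in different components.
A—C (11): add — endpoints in different components.
A—D (12): add — endpoints in different components.
C—F (13): add — endpoints in different components.
The 2nd edge added is D—G.

D-G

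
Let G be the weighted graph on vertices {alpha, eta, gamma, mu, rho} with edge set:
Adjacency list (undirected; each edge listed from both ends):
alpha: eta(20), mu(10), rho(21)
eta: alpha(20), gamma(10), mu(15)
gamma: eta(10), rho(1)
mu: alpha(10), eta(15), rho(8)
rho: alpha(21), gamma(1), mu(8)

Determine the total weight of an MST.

29

Kruskal's algorithm — process edges by increasing weight (ties by edge label):
gamma rho (1): add. Components now {eta} {alpha} {gamma,rho} {mu}
mu rho (8): add. Components now {eta} {alpha} {gamma,mu,rho}
alpha mu (10): add. Components now {eta} {alpha,gamma,mu,rho}
eta gamma (10): add. Components now {alpha,eta,gamma,mu,rho}
MST edges: gamma rho, mu rho, alpha mu, eta gamma; total weight 1+8+10+10 = 29.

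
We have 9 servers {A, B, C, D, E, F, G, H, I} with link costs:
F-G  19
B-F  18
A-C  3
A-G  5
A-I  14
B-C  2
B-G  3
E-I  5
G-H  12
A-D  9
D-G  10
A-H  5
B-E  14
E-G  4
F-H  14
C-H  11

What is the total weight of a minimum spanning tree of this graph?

45

Prim, starting at E.
Step 1: cheapest edge leaving the tree is E-G (4); add G.
Step 2: cheapest edge leaving the tree is B-G (3); add B.
Step 3: cheapest edge leaving the tree is B-C (2); add C.
Step 4: cheapest edge leaving the tree is A-C (3); add A.
Step 5: cheapest edge leaving the tree is A-H (5); add H.
Step 6: cheapest edge leaving the tree is E-I (5); add I.
Step 7: cheapest edge leaving the tree is A-D (9); add D.
Step 8: cheapest edge leaving the tree is F-H (14); add F.
MST edges: E-G, B-G, B-C, A-C, A-H, E-I, A-D, F-H; total weight 4+3+2+3+5+5+9+14 = 45.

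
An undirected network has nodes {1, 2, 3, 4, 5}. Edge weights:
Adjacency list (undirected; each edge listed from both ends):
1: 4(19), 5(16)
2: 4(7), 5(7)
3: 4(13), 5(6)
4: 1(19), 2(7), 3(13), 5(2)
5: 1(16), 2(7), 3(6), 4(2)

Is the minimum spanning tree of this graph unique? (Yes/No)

No

Kruskal's algorithm — process edges by increasing weight (ties by edge label):
4—5 (2): add. Components now {1} {2} {3} {4,5}
3—5 (6): add. Components now {1} {2} {3,4,5}
2—4 (7): add. Components now {1} {2,3,4,5}
2—5 (7): skip — 2 and 5 already connected.
3—4 (13): skip — 3 and 4 already connected.
1—5 (16): add. Components now {1,2,3,4,5}
Non-tree edge 2—5 has weight 7, equal to the heaviest edge on its tree cycle — swapping gives another MST of the same weight. Not unique.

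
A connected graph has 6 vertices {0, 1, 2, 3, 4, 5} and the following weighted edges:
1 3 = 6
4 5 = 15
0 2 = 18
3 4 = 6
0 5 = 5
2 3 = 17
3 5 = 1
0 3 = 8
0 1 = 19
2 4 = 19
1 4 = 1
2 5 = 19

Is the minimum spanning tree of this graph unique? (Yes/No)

Kruskal: consider edges lightest-first.
1 4 (1): add. Components now {0} {1,4} {2} {3} {5}
3 5 (1): add. Components now {0} {1,4} {2} {3,5}
0 5 (5): add. Components now {0,3,5} {1,4} {2}
1 3 (6): add. Components now {0,1,3,4,5} {2}
3 4 (6): skip — 3 and 4 already connected.
0 3 (8): skip — 0 and 3 already connected.
4 5 (15): skip — 4 and 5 already connected.
2 3 (17): add. Components now {0,1,2,3,4,5}
Non-tree edge 3 4 has weight 6, equal to the heaviest edge on its tree cycle — swapping gives another MST of the same weight. Not unique.

No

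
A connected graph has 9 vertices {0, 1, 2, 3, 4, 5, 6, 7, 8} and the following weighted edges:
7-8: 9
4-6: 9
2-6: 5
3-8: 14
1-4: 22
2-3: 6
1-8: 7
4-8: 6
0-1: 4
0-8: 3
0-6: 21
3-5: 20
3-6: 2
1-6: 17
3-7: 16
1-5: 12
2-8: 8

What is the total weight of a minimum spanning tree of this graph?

49

Kruskal: consider edges lightest-first.
3-6 (2): add — endpoints in different components.
0-8 (3): add — endpoints in different components.
0-1 (4): add — endpoints in different components.
2-6 (5): add — endpoints in different components.
2-3 (6): skip — 2 and 3 already connected.
4-8 (6): add — endpoints in different components.
1-8 (7): skip — 1 and 8 already connected.
2-8 (8): add — endpoints in different components.
4-6 (9): skip — 4 and 6 already connected.
7-8 (9): add — endpoints in different components.
1-5 (12): add — endpoints in different components.
MST edges: 3-6, 0-8, 0-1, 2-6, 4-8, 2-8, 7-8, 1-5; total weight 2+3+4+5+6+8+9+12 = 49.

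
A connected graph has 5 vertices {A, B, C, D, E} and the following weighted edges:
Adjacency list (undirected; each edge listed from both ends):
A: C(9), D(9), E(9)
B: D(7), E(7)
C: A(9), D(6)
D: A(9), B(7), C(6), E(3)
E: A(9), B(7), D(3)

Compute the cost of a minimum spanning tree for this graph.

25

Grow the tree from E using Prim:
Step 1: frontier [D-E 3, B-E 7, A-E 9] → take D-E (3); add D.
Step 2: frontier [C-D 6, B-D 7, A-D 9, B-E 7, A-E 9] → take C-D (6); add C.
Step 3: frontier [A-C 9, B-D 7, A-D 9, B-E 7, A-E 9] → take B-D (7); add B.
Step 4: frontier [A-C 9, A-D 9, A-E 9] → take A-C (9); add A.
MST edges: D-E, C-D, B-D, A-C; total weight 3+6+7+9 = 25.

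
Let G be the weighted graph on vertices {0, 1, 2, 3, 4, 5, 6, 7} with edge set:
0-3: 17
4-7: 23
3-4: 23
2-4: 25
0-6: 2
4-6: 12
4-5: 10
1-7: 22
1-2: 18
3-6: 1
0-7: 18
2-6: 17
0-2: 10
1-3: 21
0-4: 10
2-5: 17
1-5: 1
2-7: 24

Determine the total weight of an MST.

Prim, starting at 1.
Step 1: cheapest edge leaving the tree is 1-5 (1); add 5.
Step 2: cheapest edge leaving the tree is 4-5 (10); add 4.
Step 3: cheapest edge leaving the tree is 0-4 (10); add 0.
Step 4: cheapest edge leaving the tree is 0-6 (2); add 6.
Step 5: cheapest edge leaving the tree is 3-6 (1); add 3.
Step 6: cheapest edge leaving the tree is 0-2 (10); add 2.
Step 7: cheapest edge leaving the tree is 0-7 (18); add 7.
MST edges: 1-5, 4-5, 0-4, 0-6, 3-6, 0-2, 0-7; total weight 1+10+10+2+1+10+18 = 52.

52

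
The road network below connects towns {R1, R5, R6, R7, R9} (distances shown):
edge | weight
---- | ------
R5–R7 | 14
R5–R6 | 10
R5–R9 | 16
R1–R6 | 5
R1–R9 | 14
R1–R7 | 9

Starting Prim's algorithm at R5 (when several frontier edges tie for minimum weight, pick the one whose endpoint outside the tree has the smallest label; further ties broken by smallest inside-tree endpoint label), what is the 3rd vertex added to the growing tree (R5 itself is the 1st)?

Grow the tree from R5 using Prim:
Step 1: frontier [R5–R6 10, R5–R7 14, R5–R9 16] → take R5–R6 (10); add R6.
Step 2: frontier [R5–R7 14, R5–R9 16, R1–R6 5] → take R1–R6 (5); add R1.
Step 3: frontier [R1–R7 9, R1–R9 14, R5–R7 14, R5–R9 16] → take R1–R7 (9); add R7.
Step 4: frontier [R1–R9 14, R5–R9 16] → take R1–R9 (14); add R9.
Vertex order: R5, R6, R1, R7, R9. The 3rd vertex is R1.

R1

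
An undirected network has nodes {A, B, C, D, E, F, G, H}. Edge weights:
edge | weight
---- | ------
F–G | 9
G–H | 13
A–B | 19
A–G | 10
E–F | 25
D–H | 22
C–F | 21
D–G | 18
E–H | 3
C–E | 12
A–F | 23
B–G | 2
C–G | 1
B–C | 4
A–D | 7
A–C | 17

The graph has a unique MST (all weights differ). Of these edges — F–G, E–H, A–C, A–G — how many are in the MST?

Kruskal's algorithm — process edges by increasing weight (ties by edge label):
C–G (1): add — endpoints in different components.
B–G (2): add — endpoints in different components.
E–H (3): add — endpoints in different components.
B–C (4): skip — B and C already connected.
A–D (7): add — endpoints in different components.
F–G (9): add — endpoints in different components.
A–G (10): add — endpoints in different components.
C–E (12): add — endpoints in different components.
MST edge set: {C–G, B–G, E–H, A–D, F–G, A–G, C–E}.
Of the listed edges, {F–G, E–H, A–G} are in the MST → 3.

3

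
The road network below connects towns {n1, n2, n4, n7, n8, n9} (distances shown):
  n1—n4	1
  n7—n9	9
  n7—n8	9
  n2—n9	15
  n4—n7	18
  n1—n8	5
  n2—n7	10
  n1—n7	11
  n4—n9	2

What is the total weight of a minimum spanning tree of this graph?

Kruskal: consider edges lightest-first.
n1—n4 (1): add — endpoints in different components.
n4—n9 (2): add — endpoints in different components.
n1—n8 (5): add — endpoints in different components.
n7—n8 (9): add — endpoints in different components.
n7—n9 (9): skip — n7 and n9 already connected.
n2—n7 (10): add — endpoints in different components.
MST edges: n1—n4, n4—n9, n1—n8, n7—n8, n2—n7; total weight 1+2+5+9+10 = 27.

27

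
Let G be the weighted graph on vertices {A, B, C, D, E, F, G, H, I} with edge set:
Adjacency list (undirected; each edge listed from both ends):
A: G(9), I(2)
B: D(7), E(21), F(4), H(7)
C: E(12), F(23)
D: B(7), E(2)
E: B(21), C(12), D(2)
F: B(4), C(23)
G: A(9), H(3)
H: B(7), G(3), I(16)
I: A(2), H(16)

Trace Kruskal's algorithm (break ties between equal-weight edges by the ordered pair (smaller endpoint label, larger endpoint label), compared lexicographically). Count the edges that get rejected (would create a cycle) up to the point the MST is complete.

Kruskal's algorithm — process edges by increasing weight (ties by edge label):
A-I (2): add — endpoints in different components.
D-E (2): add — endpoints in different components.
G-H (3): add — endpoints in different components.
B-F (4): add — endpoints in different components.
B-D (7): add — endpoints in different components.
B-H (7): add — endpoints in different components.
A-G (9): add — endpoints in different components.
C-E (12): add — endpoints in different components.
Edges rejected before the tree was complete: 0.

0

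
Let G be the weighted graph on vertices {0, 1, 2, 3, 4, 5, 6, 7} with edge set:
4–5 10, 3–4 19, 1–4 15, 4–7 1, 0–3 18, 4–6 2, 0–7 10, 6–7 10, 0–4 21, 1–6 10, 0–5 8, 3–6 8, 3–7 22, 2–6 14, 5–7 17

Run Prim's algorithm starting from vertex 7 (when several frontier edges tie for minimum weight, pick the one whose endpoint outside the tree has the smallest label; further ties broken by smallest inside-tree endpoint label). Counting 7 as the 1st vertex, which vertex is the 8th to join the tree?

Prim's algorithm from 7:
Step 1: cheapest edge leaving the tree is 4–7 (1); add 4.
Step 2: cheapest edge leaving the tree is 4–6 (2); add 6.
Step 3: cheapest edge leaving the tree is 3–6 (8); add 3.
Step 4: cheapest edge leaving the tree is 0–7 (10); add 0.
Step 5: cheapest edge leaving the tree is 0–5 (8); add 5.
Step 6: cheapest edge leaving the tree is 1–6 (10); add 1.
Step 7: cheapest edge leaving the tree is 2–6 (14); add 2.
Vertex order: 7, 4, 6, 3, 0, 5, 1, 2. The 8th vertex is 2.

2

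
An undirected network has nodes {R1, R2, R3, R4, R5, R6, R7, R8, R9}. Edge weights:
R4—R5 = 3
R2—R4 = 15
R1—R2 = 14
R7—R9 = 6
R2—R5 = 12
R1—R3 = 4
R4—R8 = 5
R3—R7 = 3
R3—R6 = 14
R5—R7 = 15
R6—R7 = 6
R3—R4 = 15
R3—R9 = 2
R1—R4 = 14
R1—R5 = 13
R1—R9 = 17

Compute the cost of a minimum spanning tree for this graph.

Kruskal's algorithm — process edges by increasing weight (ties by edge label):
R3—R9 (2): add — endpoints in different components.
R3—R7 (3): add — endpoints in different components.
R4—R5 (3): add — endpoints in different components.
R1—R3 (4): add — endpoints in different components.
R4—R8 (5): add — endpoints in different components.
R6—R7 (6): add — endpoints in different components.
R7—R9 (6): skip — R9 and R7 already connected.
R2—R5 (12): add — endpoints in different components.
R1—R5 (13): add — endpoints in different components.
MST edges: R3—R9, R3—R7, R4—R5, R1—R3, R4—R8, R6—R7, R2—R5, R1—R5; total weight 2+3+3+4+5+6+12+13 = 48.

48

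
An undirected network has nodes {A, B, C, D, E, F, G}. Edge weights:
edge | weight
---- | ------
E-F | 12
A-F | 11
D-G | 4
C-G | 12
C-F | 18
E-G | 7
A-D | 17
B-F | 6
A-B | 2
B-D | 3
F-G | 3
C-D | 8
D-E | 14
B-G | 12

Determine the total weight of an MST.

27

Kruskal: consider edges lightest-first.
A-B (2): add. Components now {A,B} {C} {D} {E} {F} {G}
B-D (3): add. Components now {A,B,D} {C} {E} {F} {G}
F-G (3): add. Components now {A,B,D} {C} {E} {F,G}
D-G (4): add. Components now {A,B,D,F,G} {C} {E}
B-F (6): skip — B and F already connected.
E-G (7): add. Components now {A,B,D,E,F,G} {C}
C-D (8): add. Components now {A,B,C,D,E,F,G}
MST edges: A-B, B-D, F-G, D-G, E-G, C-D; total weight 2+3+3+4+7+8 = 27.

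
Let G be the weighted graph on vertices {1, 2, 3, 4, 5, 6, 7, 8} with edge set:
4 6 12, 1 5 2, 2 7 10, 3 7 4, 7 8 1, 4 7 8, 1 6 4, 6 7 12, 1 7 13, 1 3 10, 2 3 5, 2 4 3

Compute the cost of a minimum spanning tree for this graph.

29

Kruskal: consider edges lightest-first.
7 8 (1): add — endpoints in different components.
1 5 (2): add — endpoints in different components.
2 4 (3): add — endpoints in different components.
1 6 (4): add — endpoints in different components.
3 7 (4): add — endpoints in different components.
2 3 (5): add — endpoints in different components.
4 7 (8): skip — 4 and 7 already connected.
1 3 (10): add — endpoints in different components.
MST edges: 7 8, 1 5, 2 4, 1 6, 3 7, 2 3, 1 3; total weight 1+2+3+4+4+5+10 = 29.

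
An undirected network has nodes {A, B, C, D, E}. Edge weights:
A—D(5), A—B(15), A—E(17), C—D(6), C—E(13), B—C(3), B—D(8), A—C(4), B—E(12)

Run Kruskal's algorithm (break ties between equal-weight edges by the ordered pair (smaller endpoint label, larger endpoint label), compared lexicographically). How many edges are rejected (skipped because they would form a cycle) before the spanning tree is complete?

2

Kruskal's algorithm — process edges by increasing weight (ties by edge label):
B—C (3): add. Components now {A} {B,C} {D} {E}
A—C (4): add. Components now {A,B,C} {D} {E}
A—D (5): add. Components now {A,B,C,D} {E}
C—D (6): skip — C and D already connected.
B—D (8): skip — B and D already connected.
B—E (12): add. Components now {A,B,C,D,E}
Edges rejected before the tree was complete: 2.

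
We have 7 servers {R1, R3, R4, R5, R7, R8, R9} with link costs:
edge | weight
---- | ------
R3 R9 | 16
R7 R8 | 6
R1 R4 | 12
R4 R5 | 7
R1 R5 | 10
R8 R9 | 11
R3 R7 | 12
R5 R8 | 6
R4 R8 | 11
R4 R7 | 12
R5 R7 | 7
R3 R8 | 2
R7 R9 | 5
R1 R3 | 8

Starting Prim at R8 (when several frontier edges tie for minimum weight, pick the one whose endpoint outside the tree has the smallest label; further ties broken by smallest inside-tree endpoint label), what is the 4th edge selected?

Prim, starting at R8.
Step 1: cheapest edge leaving the tree is R3 R8 (2); add R3.
Step 2: cheapest edge leaving the tree is R5 R8 (6); add R5.
Step 3: cheapest edge leaving the tree is R7 R8 (6); add R7.
Step 4: cheapest edge leaving the tree is R7 R9 (5); add R9.
Step 5: cheapest edge leaving the tree is R4 R5 (7); add R4.
Step 6: cheapest edge leaving the tree is R1 R3 (8); add R1.
The 4th edge added is R7 R9.

R7-R9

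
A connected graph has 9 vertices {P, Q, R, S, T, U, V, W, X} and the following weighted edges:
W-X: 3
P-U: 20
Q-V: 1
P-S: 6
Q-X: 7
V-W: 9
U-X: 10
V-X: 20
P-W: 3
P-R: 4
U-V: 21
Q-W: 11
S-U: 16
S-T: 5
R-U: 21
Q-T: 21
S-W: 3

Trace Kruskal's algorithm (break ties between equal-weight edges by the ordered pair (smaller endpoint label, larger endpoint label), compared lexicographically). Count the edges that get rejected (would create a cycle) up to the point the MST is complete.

Sort edges by weight, then run Kruskal:
Q-V (1): add — endpoints in different components.
P-W (3): add — endpoints in different components.
S-W (3): add — endpoints in different components.
W-X (3): add — endpoints in different components.
P-R (4): add — endpoints in different components.
S-T (5): add — endpoints in different components.
P-S (6): skip — P and S already connected.
Q-X (7): add — endpoints in different components.
V-W (9): skip — W and V already connected.
U-X (10): add — endpoints in different components.
Edges rejected before the tree was complete: 2.

2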